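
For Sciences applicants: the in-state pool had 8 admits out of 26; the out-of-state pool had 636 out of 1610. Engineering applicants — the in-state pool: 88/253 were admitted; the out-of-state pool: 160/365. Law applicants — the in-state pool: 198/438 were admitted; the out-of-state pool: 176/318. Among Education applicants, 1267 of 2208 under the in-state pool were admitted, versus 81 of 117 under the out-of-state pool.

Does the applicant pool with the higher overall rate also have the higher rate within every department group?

No

Sciences: the in-state pool 8/26 = 30.8%, the out-of-state pool 636/1610 = 39.5% → the out-of-state pool
Engineering: the in-state pool 88/253 = 34.8%, the out-of-state pool 160/365 = 43.8% → the out-of-state pool
Law: the in-state pool 198/438 = 45.2%, the out-of-state pool 176/318 = 55.3% → the out-of-state pool
Education: the in-state pool 1267/2208 = 57.4%, the out-of-state pool 81/117 = 69.2% → the out-of-state pool
Overall: the in-state pool 1561/2925 = 53.4%, the out-of-state pool 1053/2410 = 43.7% → the in-state pool
The out-of-state pool wins each department group but the in-state pool wins overall — the comparison reverses. The out-of-state pool's applicants skew toward Sciences, which has a lower base rate.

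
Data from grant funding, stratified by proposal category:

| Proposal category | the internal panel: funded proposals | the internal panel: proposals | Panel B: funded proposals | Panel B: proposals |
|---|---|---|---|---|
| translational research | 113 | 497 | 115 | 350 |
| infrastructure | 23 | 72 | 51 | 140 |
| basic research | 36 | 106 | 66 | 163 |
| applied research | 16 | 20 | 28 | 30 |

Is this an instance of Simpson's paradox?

Translational research: the internal panel 113/497 = 22.7%, Panel B 115/350 = 32.9% → Panel B
Infrastructure: the internal panel 23/72 = 31.9%, Panel B 51/140 = 36.4% → Panel B
Basic research: the internal panel 36/106 = 34.0%, Panel B 66/163 = 40.5% → Panel B
Applied research: the internal panel 16/20 = 80.0%, Panel B 28/30 = 93.3% → Panel B
Overall: the internal panel 188/695 = 27.1%, Panel B 260/683 = 38.1% → Panel B
Panel B wins overall and in every proposal group — no reversal.

No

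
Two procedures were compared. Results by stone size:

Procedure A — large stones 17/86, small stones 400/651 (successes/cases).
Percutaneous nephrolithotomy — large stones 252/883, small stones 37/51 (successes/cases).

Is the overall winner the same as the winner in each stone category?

Large stones: Procedure A 17/86 = 19.8%, percutaneous nephrolithotomy 252/883 = 28.5% → percutaneous nephrolithotomy
Small stones: Procedure A 400/651 = 61.4%, percutaneous nephrolithotomy 37/51 = 72.5% → percutaneous nephrolithotomy
Overall: Procedure A 417/737 = 56.6%, percutaneous nephrolithotomy 289/934 = 30.9% → Procedure A
Percutaneous nephrolithotomy wins each stone group but Procedure A wins overall — the comparison reverses. Percutaneous nephrolithotomy's cases skew toward large stones, which has a lower base rate.

No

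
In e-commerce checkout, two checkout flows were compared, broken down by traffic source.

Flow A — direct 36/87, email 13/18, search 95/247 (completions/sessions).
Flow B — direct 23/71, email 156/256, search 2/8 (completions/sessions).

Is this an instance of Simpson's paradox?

Direct: Flow A 36/87 = 41.4%, Flow B 23/71 = 32.4% → Flow A
Email: Flow A 13/18 = 72.2%, Flow B 156/256 = 60.9% → Flow A
Search: Flow A 95/247 = 38.5%, Flow B 2/8 = 25.0% → Flow A
Overall: Flow A 144/352 = 40.9%, Flow B 181/335 = 54.0% → Flow B
Flow A wins each traffic group but Flow B wins overall — the comparison reverses. Flow A's sessions skew toward search, which has a lower base rate.

Yes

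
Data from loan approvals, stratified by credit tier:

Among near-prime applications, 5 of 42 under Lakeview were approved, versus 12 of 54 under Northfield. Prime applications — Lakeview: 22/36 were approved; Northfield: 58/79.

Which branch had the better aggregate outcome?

Northfield

Near-prime: Lakeview 5/42 = 11.9%, Northfield 12/54 = 22.2% → Northfield
Prime: Lakeview 22/36 = 61.1%, Northfield 58/79 = 73.4% → Northfield
Overall: Lakeview 27/78 = 34.6%, Northfield 70/133 = 52.6% → Northfield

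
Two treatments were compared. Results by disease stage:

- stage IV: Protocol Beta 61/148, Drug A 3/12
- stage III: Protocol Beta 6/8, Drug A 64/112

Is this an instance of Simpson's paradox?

Yes

Stage IV: Protocol Beta 61/148 = 41.2%, Drug A 3/12 = 25.0% → Protocol Beta
Stage III: Protocol Beta 6/8 = 75.0%, Drug A 64/112 = 57.1% → Protocol Beta
Overall: Protocol Beta 67/156 = 42.9%, Drug A 67/124 = 54.0% → Drug A
Protocol Beta wins each disease group but Drug A wins overall — the comparison reverses. Protocol Beta's patients skew toward stage IV, which has a lower base rate.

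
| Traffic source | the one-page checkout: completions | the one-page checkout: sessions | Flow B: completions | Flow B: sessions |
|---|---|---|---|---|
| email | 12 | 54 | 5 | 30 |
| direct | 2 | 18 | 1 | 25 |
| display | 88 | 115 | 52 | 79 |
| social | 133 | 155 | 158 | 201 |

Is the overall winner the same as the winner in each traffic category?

Yes

Email: the one-page checkout 12/54 = 22.2%, Flow B 5/30 = 16.7% → the one-page checkout
Direct: the one-page checkout 2/18 = 11.1%, Flow B 1/25 = 4.0% → the one-page checkout
Display: the one-page checkout 88/115 = 76.5%, Flow B 52/79 = 65.8% → the one-page checkout
Social: the one-page checkout 133/155 = 85.8%, Flow B 158/201 = 78.6% → the one-page checkout
Overall: the one-page checkout 235/342 = 68.7%, Flow B 216/335 = 64.5% → the one-page checkout
The one-page checkout wins overall and in every traffic group — no reversal.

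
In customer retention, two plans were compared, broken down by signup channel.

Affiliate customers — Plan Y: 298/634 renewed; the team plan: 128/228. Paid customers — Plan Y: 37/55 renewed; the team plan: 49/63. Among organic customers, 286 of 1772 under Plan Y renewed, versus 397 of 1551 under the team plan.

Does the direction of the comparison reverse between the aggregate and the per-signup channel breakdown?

Affiliate: Plan Y 298/634 = 47.0%, the team plan 128/228 = 56.1% → the team plan
Paid: Plan Y 37/55 = 67.3%, the team plan 49/63 = 77.8% → the team plan
Organic: Plan Y 286/1772 = 16.1%, the team plan 397/1551 = 25.6% → the team plan
Overall: Plan Y 621/2461 = 25.2%, the team plan 574/1842 = 31.2% → the team plan
The team plan wins overall and in every signup group — no reversal.

No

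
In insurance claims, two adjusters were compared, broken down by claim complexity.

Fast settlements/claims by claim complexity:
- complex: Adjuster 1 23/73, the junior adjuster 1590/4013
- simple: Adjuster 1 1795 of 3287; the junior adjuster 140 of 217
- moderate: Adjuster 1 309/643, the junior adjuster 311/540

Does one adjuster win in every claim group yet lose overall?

Complex: Adjuster 1 23/73 = 31.5%, the junior adjuster 1590/4013 = 39.6% → the junior adjuster
Simple: Adjuster 1 1795/3287 = 54.6%, the junior adjuster 140/217 = 64.5% → the junior adjuster
Moderate: Adjuster 1 309/643 = 48.1%, the junior adjuster 311/540 = 57.6% → the junior adjuster
Overall: Adjuster 1 2127/4003 = 53.1%, the junior adjuster 2041/4770 = 42.8% → Adjuster 1
The junior adjuster wins each claim group but Adjuster 1 wins overall — the comparison reverses. The junior adjuster's claims skew toward complex, which has a lower base rate.

Yes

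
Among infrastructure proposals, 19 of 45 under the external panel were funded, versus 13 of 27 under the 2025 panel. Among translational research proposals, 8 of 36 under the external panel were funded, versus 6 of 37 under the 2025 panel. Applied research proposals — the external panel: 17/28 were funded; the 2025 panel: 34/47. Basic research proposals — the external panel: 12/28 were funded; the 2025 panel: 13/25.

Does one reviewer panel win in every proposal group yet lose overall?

Infrastructure: the external panel 19/45 = 42.2%, the 2025 panel 13/27 = 48.1% → the 2025 panel
Translational research: the external panel 8/36 = 22.2%, the 2025 panel 6/37 = 16.2% → the external panel
Applied research: the external panel 17/28 = 60.7%, the 2025 panel 34/47 = 72.3% → the 2025 panel
Basic research: the external panel 12/28 = 42.9%, the 2025 panel 13/25 = 52.0% → the 2025 panel
Overall: the external panel 56/137 = 40.9%, the 2025 panel 66/136 = 48.5% → the 2025 panel
Neither sweeps: the external panel wins 1 of 4 groups, the 2025 panel wins 3. The 2025 panel wins overall but not every group — no Simpson reversal.

No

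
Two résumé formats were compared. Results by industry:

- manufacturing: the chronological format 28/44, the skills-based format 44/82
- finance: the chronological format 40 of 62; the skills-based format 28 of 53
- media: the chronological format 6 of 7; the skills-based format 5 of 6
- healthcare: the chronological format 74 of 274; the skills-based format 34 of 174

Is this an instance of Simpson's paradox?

Manufacturing: the chronological format 28/44 = 63.6%, the skills-based format 44/82 = 53.7% → the chronological format
Finance: the chronological format 40/62 = 64.5%, the skills-based format 28/53 = 52.8% → the chronological format
Media: the chronological format 6/7 = 85.7%, the skills-based format 5/6 = 83.3% → the chronological format
Healthcare: the chronological format 74/274 = 27.0%, the skills-based format 34/174 = 19.5% → the chronological format
Overall: the chronological format 148/387 = 38.2%, the skills-based format 111/315 = 35.2% → the chronological format
The chronological format wins overall and in every industry group — no reversal.

No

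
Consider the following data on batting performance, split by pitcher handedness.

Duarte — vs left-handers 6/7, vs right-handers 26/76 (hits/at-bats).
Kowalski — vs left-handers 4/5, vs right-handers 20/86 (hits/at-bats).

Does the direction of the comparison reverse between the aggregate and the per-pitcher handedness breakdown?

Vs left-handers: Duarte 6/7 = 85.7%, Kowalski 4/5 = 80.0% → Duarte
Vs right-handers: Duarte 26/76 = 34.2%, Kowalski 20/86 = 23.3% → Duarte
Overall: Duarte 32/83 = 38.6%, Kowalski 24/91 = 26.4% → Duarte
Duarte wins overall and in every pitcher group — no reversal.

No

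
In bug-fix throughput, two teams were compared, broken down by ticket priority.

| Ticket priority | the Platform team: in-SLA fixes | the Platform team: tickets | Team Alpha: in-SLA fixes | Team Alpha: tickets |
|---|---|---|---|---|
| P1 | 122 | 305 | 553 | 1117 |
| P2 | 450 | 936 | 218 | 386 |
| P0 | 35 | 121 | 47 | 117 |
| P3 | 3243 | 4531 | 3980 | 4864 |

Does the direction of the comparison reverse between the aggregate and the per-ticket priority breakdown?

No

P1: the Platform team 122/305 = 40.0%, Team Alpha 553/1117 = 49.5% → Team Alpha
P2: the Platform team 450/936 = 48.1%, Team Alpha 218/386 = 56.5% → Team Alpha
P0: the Platform team 35/121 = 28.9%, Team Alpha 47/117 = 40.2% → Team Alpha
P3: the Platform team 3243/4531 = 71.6%, Team Alpha 3980/4864 = 81.8% → Team Alpha
Overall: the Platform team 3850/5893 = 65.3%, Team Alpha 4798/6484 = 74.0% → Team Alpha
Team Alpha wins overall and in every ticket group — no reversal.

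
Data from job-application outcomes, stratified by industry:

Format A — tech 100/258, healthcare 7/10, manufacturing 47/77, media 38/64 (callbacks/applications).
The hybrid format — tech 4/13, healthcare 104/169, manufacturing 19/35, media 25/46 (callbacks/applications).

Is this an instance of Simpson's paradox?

Tech: Format A 100/258 = 38.8%, the hybrid format 4/13 = 30.8% → Format A
Healthcare: Format A 7/10 = 70.0%, the hybrid format 104/169 = 61.5% → Format A
Manufacturing: Format A 47/77 = 61.0%, the hybrid format 19/35 = 54.3% → Format A
Media: Format A 38/64 = 59.4%, the hybrid format 25/46 = 54.3% → Format A
Overall: Format A 192/409 = 46.9%, the hybrid format 152/263 = 57.8% → the hybrid format
Format A wins each industry group but the hybrid format wins overall — the comparison reverses. Format A's applications skew toward tech, which has a lower base rate.

Yes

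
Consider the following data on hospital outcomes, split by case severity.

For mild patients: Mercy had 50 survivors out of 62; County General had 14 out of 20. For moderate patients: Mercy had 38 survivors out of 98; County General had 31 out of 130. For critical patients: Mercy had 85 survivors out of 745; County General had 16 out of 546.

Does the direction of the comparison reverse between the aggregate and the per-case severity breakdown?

Mild: Mercy 50/62 = 80.6%, County General 14/20 = 70.0% → Mercy
Moderate: Mercy 38/98 = 38.8%, County General 31/130 = 23.8% → Mercy
Critical: Mercy 85/745 = 11.4%, County General 16/546 = 2.9% → Mercy
Overall: Mercy 173/905 = 19.1%, County General 61/696 = 8.8% → Mercy
Mercy wins overall and in every case group — no reversal.

No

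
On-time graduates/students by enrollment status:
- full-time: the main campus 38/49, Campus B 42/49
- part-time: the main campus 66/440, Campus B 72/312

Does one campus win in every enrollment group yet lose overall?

No

Full-time: the main campus 38/49 = 77.6%, Campus B 42/49 = 85.7% → Campus B
Part-time: the main campus 66/440 = 15.0%, Campus B 72/312 = 23.1% → Campus B
Overall: the main campus 104/489 = 21.3%, Campus B 114/361 = 31.6% → Campus B
Campus B wins overall and in every enrollment group — no reversal.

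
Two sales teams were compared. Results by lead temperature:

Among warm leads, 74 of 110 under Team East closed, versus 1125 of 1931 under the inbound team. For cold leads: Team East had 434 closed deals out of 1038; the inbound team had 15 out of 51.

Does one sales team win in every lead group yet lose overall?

Yes

Warm: Team East 74/110 = 67.3%, the inbound team 1125/1931 = 58.3% → Team East
Cold: Team East 434/1038 = 41.8%, the inbound team 15/51 = 29.4% → Team East
Overall: Team East 508/1148 = 44.3%, the inbound team 1140/1982 = 57.5% → the inbound team
Team East wins each lead group but the inbound team wins overall — the comparison reverses. Team East's leads skew toward cold, which has a lower base rate.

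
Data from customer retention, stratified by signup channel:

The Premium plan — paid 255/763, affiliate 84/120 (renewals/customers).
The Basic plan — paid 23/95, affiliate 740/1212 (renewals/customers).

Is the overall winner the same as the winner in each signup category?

Paid: the Premium plan 255/763 = 33.4%, the Basic plan 23/95 = 24.2% → the Premium plan
Affiliate: the Premium plan 84/120 = 70.0%, the Basic plan 740/1212 = 61.1% → the Premium plan
Overall: the Premium plan 339/883 = 38.4%, the Basic plan 763/1307 = 58.4% → the Basic plan
The Premium plan wins each signup group but the Basic plan wins overall — the comparison reverses. The Premium plan's customers skew toward paid, which has a lower base rate.

No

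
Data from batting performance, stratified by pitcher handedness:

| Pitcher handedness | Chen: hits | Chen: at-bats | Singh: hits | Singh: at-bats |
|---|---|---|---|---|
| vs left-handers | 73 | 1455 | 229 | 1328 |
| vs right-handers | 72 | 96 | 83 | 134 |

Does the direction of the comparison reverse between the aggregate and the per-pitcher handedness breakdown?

Vs left-handers: Chen 73/1455 = 5.0%, Singh 229/1328 = 17.2% → Singh
Vs right-handers: Chen 72/96 = 75.0%, Singh 83/134 = 61.9% → Chen
Overall: Chen 145/1551 = 9.3%, Singh 312/1462 = 21.3% → Singh
Neither sweeps: Chen wins 1 of 2 groups, Singh wins 1. Singh wins overall but not every group — no Simpson reversal.

No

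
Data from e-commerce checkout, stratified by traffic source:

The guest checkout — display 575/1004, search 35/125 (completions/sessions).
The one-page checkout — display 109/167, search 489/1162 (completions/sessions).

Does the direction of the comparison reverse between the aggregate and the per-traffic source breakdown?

Display: the guest checkout 575/1004 = 57.3%, the one-page checkout 109/167 = 65.3% → the one-page checkout
Search: the guest checkout 35/125 = 28.0%, the one-page checkout 489/1162 = 42.1% → the one-page checkout
Overall: the guest checkout 610/1129 = 54.0%, the one-page checkout 598/1329 = 45.0% → the guest checkout
The one-page checkout wins each traffic group but the guest checkout wins overall — the comparison reverses. The one-page checkout's sessions skew toward search, which has a lower base rate.

Yes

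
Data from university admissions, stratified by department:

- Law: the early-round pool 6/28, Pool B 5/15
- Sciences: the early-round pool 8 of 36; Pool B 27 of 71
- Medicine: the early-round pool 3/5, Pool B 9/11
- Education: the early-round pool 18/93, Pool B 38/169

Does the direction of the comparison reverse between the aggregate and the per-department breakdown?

No

Law: the early-round pool 6/28 = 21.4%, Pool B 5/15 = 33.3% → Pool B
Sciences: the early-round pool 8/36 = 22.2%, Pool B 27/71 = 38.0% → Pool B
Medicine: the early-round pool 3/5 = 60.0%, Pool B 9/11 = 81.8% → Pool B
Education: the early-round pool 18/93 = 19.4%, Pool B 38/169 = 22.5% → Pool B
Overall: the early-round pool 35/162 = 21.6%, Pool B 79/266 = 29.7% → Pool B
Pool B wins overall and in every department group — no reversal.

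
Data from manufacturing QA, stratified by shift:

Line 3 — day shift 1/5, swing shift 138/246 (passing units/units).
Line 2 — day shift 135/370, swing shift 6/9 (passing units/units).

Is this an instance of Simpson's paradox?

Day shift: Line 3 1/5 = 20.0%, Line 2 135/370 = 36.5% → Line 2
Swing shift: Line 3 138/246 = 56.1%, Line 2 6/9 = 66.7% → Line 2
Overall: Line 3 139/251 = 55.4%, Line 2 141/379 = 37.2% → Line 3
Line 2 wins each shift group but Line 3 wins overall — the comparison reverses. Line 2's units skew toward day shift, which has a lower base rate.

Yes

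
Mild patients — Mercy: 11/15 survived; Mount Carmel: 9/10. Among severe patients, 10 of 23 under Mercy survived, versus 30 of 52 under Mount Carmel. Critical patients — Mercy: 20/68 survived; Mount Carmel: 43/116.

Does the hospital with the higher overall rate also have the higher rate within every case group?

Yes

Mild: Mercy 11/15 = 73.3%, Mount Carmel 9/10 = 90.0% → Mount Carmel
Severe: Mercy 10/23 = 43.5%, Mount Carmel 30/52 = 57.7% → Mount Carmel
Critical: Mercy 20/68 = 29.4%, Mount Carmel 43/116 = 37.1% → Mount Carmel
Overall: Mercy 41/106 = 38.7%, Mount Carmel 82/178 = 46.1% → Mount Carmel
Mount Carmel wins overall and in every case group — no reversal.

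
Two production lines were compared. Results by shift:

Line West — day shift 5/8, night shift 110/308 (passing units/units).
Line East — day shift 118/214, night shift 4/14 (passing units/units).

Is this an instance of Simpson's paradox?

Day shift: Line West 5/8 = 62.5%, Line East 118/214 = 55.1% → Line West
Night shift: Line West 110/308 = 35.7%, Line East 4/14 = 28.6% → Line West
Overall: Line West 115/316 = 36.4%, Line East 122/228 = 53.5% → Line East
Line West wins each shift group but Line East wins overall — the comparison reverses. Line West's units skew toward night shift, which has a lower base rate.

Yes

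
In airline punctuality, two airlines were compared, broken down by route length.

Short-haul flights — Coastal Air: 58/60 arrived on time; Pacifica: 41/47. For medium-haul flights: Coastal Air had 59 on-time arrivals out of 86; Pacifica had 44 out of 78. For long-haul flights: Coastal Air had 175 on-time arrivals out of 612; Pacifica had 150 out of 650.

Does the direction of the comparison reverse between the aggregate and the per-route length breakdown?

Short-haul: Coastal Air 58/60 = 96.7%, Pacifica 41/47 = 87.2% → Coastal Air
Medium-haul: Coastal Air 59/86 = 68.6%, Pacifica 44/78 = 56.4% → Coastal Air
Long-haul: Coastal Air 175/612 = 28.6%, Pacifica 150/650 = 23.1% → Coastal Air
Overall: Coastal Air 292/758 = 38.5%, Pacifica 235/775 = 30.3% → Coastal Air
Coastal Air wins overall and in every route group — no reversal.

No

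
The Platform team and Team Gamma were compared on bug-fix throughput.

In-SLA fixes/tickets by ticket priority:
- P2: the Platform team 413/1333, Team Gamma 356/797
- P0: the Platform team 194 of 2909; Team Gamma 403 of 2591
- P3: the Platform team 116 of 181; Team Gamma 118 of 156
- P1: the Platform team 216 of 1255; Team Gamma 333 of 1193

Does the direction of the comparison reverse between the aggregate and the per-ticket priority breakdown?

No

P2: the Platform team 413/1333 = 31.0%, Team Gamma 356/797 = 44.7% → Team Gamma
P0: the Platform team 194/2909 = 6.7%, Team Gamma 403/2591 = 15.6% → Team Gamma
P3: the Platform team 116/181 = 64.1%, Team Gamma 118/156 = 75.6% → Team Gamma
P1: the Platform team 216/1255 = 17.2%, Team Gamma 333/1193 = 27.9% → Team Gamma
Overall: the Platform team 939/5678 = 16.5%, Team Gamma 1210/4737 = 25.5% → Team Gamma
Team Gamma wins overall and in every ticket group — no reversal.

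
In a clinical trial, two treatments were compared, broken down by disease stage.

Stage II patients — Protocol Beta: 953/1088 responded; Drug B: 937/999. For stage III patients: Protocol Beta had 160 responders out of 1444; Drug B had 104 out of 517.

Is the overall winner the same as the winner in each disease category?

Stage II: Protocol Beta 953/1088 = 87.6%, Drug B 937/999 = 93.8% → Drug B
Stage III: Protocol Beta 160/1444 = 11.1%, Drug B 104/517 = 20.1% → Drug B
Overall: Protocol Beta 1113/2532 = 44.0%, Drug B 1041/1516 = 68.7% → Drug B
Drug B wins overall and in every disease group — no reversal.

Yes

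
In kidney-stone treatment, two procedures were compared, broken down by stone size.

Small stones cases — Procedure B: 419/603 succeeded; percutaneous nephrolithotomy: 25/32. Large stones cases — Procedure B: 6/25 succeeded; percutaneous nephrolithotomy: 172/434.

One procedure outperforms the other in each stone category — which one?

Small stones: Procedure B 419/603 = 69.5%, percutaneous nephrolithotomy 25/32 = 78.1% → percutaneous nephrolithotomy
Large stones: Procedure B 6/25 = 24.0%, percutaneous nephrolithotomy 172/434 = 39.6% → percutaneous nephrolithotomy
Percutaneous nephrolithotomy has the higher rate in both groups.

percutaneous nephrolithotomy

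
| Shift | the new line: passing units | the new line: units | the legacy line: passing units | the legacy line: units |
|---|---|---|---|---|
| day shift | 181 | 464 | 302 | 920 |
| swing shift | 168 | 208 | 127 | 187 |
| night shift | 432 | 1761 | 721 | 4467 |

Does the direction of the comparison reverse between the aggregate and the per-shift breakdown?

Day shift: the new line 181/464 = 39.0%, the legacy line 302/920 = 32.8% → the new line
Swing shift: the new line 168/208 = 80.8%, the legacy line 127/187 = 67.9% → the new line
Night shift: the new line 432/1761 = 24.5%, the legacy line 721/4467 = 16.1% → the new line
Overall: the new line 781/2433 = 32.1%, the legacy line 1150/5574 = 20.6% → the new line
The new line wins overall and in every shift group — no reversal.

No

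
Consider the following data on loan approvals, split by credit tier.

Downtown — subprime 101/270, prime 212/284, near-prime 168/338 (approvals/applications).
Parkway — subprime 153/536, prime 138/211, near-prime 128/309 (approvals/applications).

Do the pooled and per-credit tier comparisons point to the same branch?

Yes

Subprime: Downtown 101/270 = 37.4%, Parkway 153/536 = 28.5% → Downtown
Prime: Downtown 212/284 = 74.6%, Parkway 138/211 = 65.4% → Downtown
Near-prime: Downtown 168/338 = 49.7%, Parkway 128/309 = 41.4% → Downtown
Overall: Downtown 481/892 = 53.9%, Parkway 419/1056 = 39.7% → Downtown
Downtown wins overall and in every credit group — no reversal.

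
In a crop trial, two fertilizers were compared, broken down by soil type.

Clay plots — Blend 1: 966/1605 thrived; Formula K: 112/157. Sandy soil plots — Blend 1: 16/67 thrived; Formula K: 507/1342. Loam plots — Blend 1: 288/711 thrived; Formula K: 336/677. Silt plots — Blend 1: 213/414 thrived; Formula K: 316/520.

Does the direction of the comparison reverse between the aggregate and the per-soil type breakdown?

Clay: Blend 1 966/1605 = 60.2%, Formula K 112/157 = 71.3% → Formula K
Sandy soil: Blend 1 16/67 = 23.9%, Formula K 507/1342 = 37.8% → Formula K
Loam: Blend 1 288/711 = 40.5%, Formula K 336/677 = 49.6% → Formula K
Silt: Blend 1 213/414 = 51.4%, Formula K 316/520 = 60.8% → Formula K
Overall: Blend 1 1483/2797 = 53.0%, Formula K 1271/2696 = 47.1% → Blend 1
Formula K wins each soil group but Blend 1 wins overall — the comparison reverses. Formula K's plots skew toward sandy soil, which has a lower base rate.

Yes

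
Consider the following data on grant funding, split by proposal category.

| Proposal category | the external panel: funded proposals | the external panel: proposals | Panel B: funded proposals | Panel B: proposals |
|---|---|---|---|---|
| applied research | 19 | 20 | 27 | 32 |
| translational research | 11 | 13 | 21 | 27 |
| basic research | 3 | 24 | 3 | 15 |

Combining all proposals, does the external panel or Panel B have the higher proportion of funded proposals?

Applied research: the external panel 19/20 = 95.0%, Panel B 27/32 = 84.4% → the external panel
Translational research: the external panel 11/13 = 84.6%, Panel B 21/27 = 77.8% → the external panel
Basic research: the external panel 3/24 = 12.5%, Panel B 3/15 = 20.0% → Panel B
Overall: the external panel 33/57 = 57.9%, Panel B 51/74 = 68.9% → Panel B
(Neither sweeps every proposal group, but Panel B has the higher pooled rate.)

Panel B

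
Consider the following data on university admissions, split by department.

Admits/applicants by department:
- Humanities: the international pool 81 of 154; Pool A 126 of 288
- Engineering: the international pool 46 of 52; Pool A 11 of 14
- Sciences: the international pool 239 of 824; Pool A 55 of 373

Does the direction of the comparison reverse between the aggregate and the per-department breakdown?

Humanities: the international pool 81/154 = 52.6%, Pool A 126/288 = 43.8% → the international pool
Engineering: the international pool 46/52 = 88.5%, Pool A 11/14 = 78.6% → the international pool
Sciences: the international pool 239/824 = 29.0%, Pool A 55/373 = 14.7% → the international pool
Overall: the international pool 366/1030 = 35.5%, Pool A 192/675 = 28.4% → the international pool
The international pool wins overall and in every department group — no reversal.

No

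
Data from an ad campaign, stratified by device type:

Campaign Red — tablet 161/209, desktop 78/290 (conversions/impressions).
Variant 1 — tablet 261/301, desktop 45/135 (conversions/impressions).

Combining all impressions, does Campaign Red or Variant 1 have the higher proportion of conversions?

Variant 1

Tablet: Campaign Red 161/209 = 77.0%, Variant 1 261/301 = 86.7% → Variant 1
Desktop: Campaign Red 78/290 = 26.9%, Variant 1 45/135 = 33.3% → Variant 1
Overall: Campaign Red 239/499 = 47.9%, Variant 1 306/436 = 70.2% → Variant 1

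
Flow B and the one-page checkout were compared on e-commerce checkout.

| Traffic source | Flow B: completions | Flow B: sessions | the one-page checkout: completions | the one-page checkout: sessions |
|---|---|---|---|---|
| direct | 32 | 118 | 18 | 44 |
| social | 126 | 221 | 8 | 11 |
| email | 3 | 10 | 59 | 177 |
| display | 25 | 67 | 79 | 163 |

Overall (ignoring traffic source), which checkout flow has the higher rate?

Direct: Flow B 32/118 = 27.1%, the one-page checkout 18/44 = 40.9% → the one-page checkout
Social: Flow B 126/221 = 57.0%, the one-page checkout 8/11 = 72.7% → the one-page checkout
Email: Flow B 3/10 = 30.0%, the one-page checkout 59/177 = 33.3% → the one-page checkout
Display: Flow B 25/67 = 37.3%, the one-page checkout 79/163 = 48.5% → the one-page checkout
Overall: Flow B 186/416 = 44.7%, the one-page checkout 164/395 = 41.5% → Flow B
(The one-page checkout wins every traffic group but Flow B wins overall — the one-page checkout's sessions skew toward the low-rate email group.)

Flow B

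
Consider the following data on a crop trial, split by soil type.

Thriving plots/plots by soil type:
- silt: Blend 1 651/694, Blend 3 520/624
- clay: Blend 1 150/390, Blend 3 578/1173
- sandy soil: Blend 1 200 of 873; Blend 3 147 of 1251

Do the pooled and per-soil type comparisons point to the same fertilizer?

Silt: Blend 1 651/694 = 93.8%, Blend 3 520/624 = 83.3% → Blend 1
Clay: Blend 1 150/390 = 38.5%, Blend 3 578/1173 = 49.3% → Blend 3
Sandy soil: Blend 1 200/873 = 22.9%, Blend 3 147/1251 = 11.8% → Blend 1
Overall: Blend 1 1001/1957 = 51.1%, Blend 3 1245/3048 = 40.8% → Blend 1
Neither sweeps: Blend 1 wins 2 of 3 groups, Blend 3 wins 1. Blend 1 wins overall but not every group — no Simpson reversal.

No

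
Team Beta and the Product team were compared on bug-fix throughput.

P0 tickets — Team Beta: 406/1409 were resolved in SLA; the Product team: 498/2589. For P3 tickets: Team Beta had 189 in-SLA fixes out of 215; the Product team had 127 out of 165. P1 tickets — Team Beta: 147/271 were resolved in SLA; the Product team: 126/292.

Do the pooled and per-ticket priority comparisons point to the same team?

Yes

P0: Team Beta 406/1409 = 28.8%, the Product team 498/2589 = 19.2% → Team Beta
P3: Team Beta 189/215 = 87.9%, the Product team 127/165 = 77.0% → Team Beta
P1: Team Beta 147/271 = 54.2%, the Product team 126/292 = 43.2% → Team Beta
Overall: Team Beta 742/1895 = 39.2%, the Product team 751/3046 = 24.7% → Team Beta
Team Beta wins overall and in every ticket group — no reversal.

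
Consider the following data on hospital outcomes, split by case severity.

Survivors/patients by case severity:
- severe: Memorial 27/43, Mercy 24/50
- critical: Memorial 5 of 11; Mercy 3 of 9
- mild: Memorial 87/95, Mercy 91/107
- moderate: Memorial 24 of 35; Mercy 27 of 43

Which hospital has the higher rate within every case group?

Severe: Memorial 27/43 = 62.8%, Mercy 24/50 = 48.0% → Memorial
Critical: Memorial 5/11 = 45.5%, Mercy 3/9 = 33.3% → Memorial
Mild: Memorial 87/95 = 91.6%, Mercy 91/107 = 85.0% → Memorial
Moderate: Memorial 24/35 = 68.6%, Mercy 27/43 = 62.8% → Memorial
Memorial has the higher rate in all 4 groups.

Memorial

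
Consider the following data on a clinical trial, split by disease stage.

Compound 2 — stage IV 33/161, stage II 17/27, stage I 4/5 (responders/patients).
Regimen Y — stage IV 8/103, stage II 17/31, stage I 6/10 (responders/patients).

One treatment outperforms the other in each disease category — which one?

Compound 2

Stage IV: Compound 2 33/161 = 20.5%, Regimen Y 8/103 = 7.8% → Compound 2
Stage II: Compound 2 17/27 = 63.0%, Regimen Y 17/31 = 54.8% → Compound 2
Stage I: Compound 2 4/5 = 80.0%, Regimen Y 6/10 = 60.0% → Compound 2
Compound 2 has the higher rate in all 3 groups.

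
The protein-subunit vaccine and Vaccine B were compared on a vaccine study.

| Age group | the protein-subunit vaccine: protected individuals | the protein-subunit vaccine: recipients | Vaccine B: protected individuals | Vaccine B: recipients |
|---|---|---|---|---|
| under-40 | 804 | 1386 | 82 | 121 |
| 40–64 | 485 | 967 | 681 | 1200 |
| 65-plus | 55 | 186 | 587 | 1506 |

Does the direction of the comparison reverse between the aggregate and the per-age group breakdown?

Yes

Under-40: the protein-subunit vaccine 804/1386 = 58.0%, Vaccine B 82/121 = 67.8% → Vaccine B
40–64: the protein-subunit vaccine 485/967 = 50.2%, Vaccine B 681/1200 = 56.8% → Vaccine B
65-plus: the protein-subunit vaccine 55/186 = 29.6%, Vaccine B 587/1506 = 39.0% → Vaccine B
Overall: the protein-subunit vaccine 1344/2539 = 52.9%, Vaccine B 1350/2827 = 47.8% → the protein-subunit vaccine
Vaccine B wins each age group but the protein-subunit vaccine wins overall — the comparison reverses. Vaccine B's recipients skew toward 65-plus, which has a lower base rate.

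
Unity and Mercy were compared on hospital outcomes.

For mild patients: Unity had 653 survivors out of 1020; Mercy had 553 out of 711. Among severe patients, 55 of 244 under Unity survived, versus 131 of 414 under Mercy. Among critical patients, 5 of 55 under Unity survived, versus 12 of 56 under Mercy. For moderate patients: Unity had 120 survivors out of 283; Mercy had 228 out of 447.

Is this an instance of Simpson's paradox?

No

Mild: Unity 653/1020 = 64.0%, Mercy 553/711 = 77.8% → Mercy
Severe: Unity 55/244 = 22.5%, Mercy 131/414 = 31.6% → Mercy
Critical: Unity 5/55 = 9.1%, Mercy 12/56 = 21.4% → Mercy
Moderate: Unity 120/283 = 42.4%, Mercy 228/447 = 51.0% → Mercy
Overall: Unity 833/1602 = 52.0%, Mercy 924/1628 = 56.8% → Mercy
Mercy wins overall and in every case group — no reversal.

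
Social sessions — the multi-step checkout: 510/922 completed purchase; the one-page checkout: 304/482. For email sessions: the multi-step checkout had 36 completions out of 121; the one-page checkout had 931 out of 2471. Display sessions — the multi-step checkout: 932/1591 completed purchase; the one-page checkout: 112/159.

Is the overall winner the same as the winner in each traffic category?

No

Social: the multi-step checkout 510/922 = 55.3%, the one-page checkout 304/482 = 63.1% → the one-page checkout
Email: the multi-step checkout 36/121 = 29.8%, the one-page checkout 931/2471 = 37.7% → the one-page checkout
Display: the multi-step checkout 932/1591 = 58.6%, the one-page checkout 112/159 = 70.4% → the one-page checkout
Overall: the multi-step checkout 1478/2634 = 56.1%, the one-page checkout 1347/3112 = 43.3% → the multi-step checkout
The one-page checkout wins each traffic group but the multi-step checkout wins overall — the comparison reverses. The one-page checkout's sessions skew toward email, which has a lower base rate.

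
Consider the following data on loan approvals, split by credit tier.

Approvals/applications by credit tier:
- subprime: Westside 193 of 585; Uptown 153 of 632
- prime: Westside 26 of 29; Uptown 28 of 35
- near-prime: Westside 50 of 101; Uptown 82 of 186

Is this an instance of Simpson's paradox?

No

Subprime: Westside 193/585 = 33.0%, Uptown 153/632 = 24.2% → Westside
Prime: Westside 26/29 = 89.7%, Uptown 28/35 = 80.0% → Westside
Near-prime: Westside 50/101 = 49.5%, Uptown 82/186 = 44.1% → Westside
Overall: Westside 269/715 = 37.6%, Uptown 263/853 = 30.8% → Westside
Westside wins overall and in every credit group — no reversal.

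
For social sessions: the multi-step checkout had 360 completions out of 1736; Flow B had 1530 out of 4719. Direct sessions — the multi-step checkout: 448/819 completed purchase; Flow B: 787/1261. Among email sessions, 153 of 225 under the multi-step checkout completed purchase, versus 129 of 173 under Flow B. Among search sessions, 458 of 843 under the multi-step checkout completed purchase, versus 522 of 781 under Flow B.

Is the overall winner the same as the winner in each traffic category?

Yes

Social: the multi-step checkout 360/1736 = 20.7%, Flow B 1530/4719 = 32.4% → Flow B
Direct: the multi-step checkout 448/819 = 54.7%, Flow B 787/1261 = 62.4% → Flow B
Email: the multi-step checkout 153/225 = 68.0%, Flow B 129/173 = 74.6% → Flow B
Search: the multi-step checkout 458/843 = 54.3%, Flow B 522/781 = 66.8% → Flow B
Overall: the multi-step checkout 1419/3623 = 39.2%, Flow B 2968/6934 = 42.8% → Flow B
Flow B wins overall and in every traffic group — no reversal.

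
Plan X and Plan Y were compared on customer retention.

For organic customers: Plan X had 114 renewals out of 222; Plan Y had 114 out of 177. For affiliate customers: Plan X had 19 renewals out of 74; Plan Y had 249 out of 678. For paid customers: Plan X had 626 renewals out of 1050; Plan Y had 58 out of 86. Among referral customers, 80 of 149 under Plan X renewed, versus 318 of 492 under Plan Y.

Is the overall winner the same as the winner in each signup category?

No

Organic: Plan X 114/222 = 51.4%, Plan Y 114/177 = 64.4% → Plan Y
Affiliate: Plan X 19/74 = 25.7%, Plan Y 249/678 = 36.7% → Plan Y
Paid: Plan X 626/1050 = 59.6%, Plan Y 58/86 = 67.4% → Plan Y
Referral: Plan X 80/149 = 53.7%, Plan Y 318/492 = 64.6% → Plan Y
Overall: Plan X 839/1495 = 56.1%, Plan Y 739/1433 = 51.6% → Plan X
Plan Y wins each signup group but Plan X wins overall — the comparison reverses. Plan Y's customers skew toward affiliate, which has a lower base rate.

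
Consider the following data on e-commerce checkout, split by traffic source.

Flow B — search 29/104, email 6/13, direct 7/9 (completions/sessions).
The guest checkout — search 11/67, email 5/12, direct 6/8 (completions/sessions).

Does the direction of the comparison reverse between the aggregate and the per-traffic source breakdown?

No

Search: Flow B 29/104 = 27.9%, the guest checkout 11/67 = 16.4% → Flow B
Email: Flow B 6/13 = 46.2%, the guest checkout 5/12 = 41.7% → Flow B
Direct: Flow B 7/9 = 77.8%, the guest checkout 6/8 = 75.0% → Flow B
Overall: Flow B 42/126 = 33.3%, the guest checkout 22/87 = 25.3% → Flow B
Flow B wins overall and in every traffic group — no reversal.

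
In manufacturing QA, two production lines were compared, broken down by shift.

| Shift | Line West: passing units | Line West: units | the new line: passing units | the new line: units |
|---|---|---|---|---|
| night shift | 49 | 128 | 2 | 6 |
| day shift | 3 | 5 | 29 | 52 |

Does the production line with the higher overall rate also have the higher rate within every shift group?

No

Night shift: Line West 49/128 = 38.3%, the new line 2/6 = 33.3% → Line West
Day shift: Line West 3/5 = 60.0%, the new line 29/52 = 55.8% → Line West
Overall: Line West 52/133 = 39.1%, the new line 31/58 = 53.4% → the new line
Line West wins each shift group but the new line wins overall — the comparison reverses. Line West's units skew toward night shift, which has a lower base rate.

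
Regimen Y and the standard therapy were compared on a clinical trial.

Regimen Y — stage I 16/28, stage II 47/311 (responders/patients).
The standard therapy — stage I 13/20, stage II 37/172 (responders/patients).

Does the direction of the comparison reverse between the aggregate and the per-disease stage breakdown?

Stage I: Regimen Y 16/28 = 57.1%, the standard therapy 13/20 = 65.0% → the standard therapy
Stage II: Regimen Y 47/311 = 15.1%, the standard therapy 37/172 = 21.5% → the standard therapy
Overall: Regimen Y 63/339 = 18.6%, the standard therapy 50/192 = 26.0% → the standard therapy
The standard therapy wins overall and in every disease group — no reversal.

No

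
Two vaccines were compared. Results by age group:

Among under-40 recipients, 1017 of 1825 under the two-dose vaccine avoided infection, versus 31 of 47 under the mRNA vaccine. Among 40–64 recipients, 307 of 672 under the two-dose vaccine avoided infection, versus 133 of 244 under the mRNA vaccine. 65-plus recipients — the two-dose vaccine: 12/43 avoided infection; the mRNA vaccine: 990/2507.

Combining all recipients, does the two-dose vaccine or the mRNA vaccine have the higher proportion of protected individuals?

Under-40: the two-dose vaccine 1017/1825 = 55.7%, the mRNA vaccine 31/47 = 66.0% → the mRNA vaccine
40–64: the two-dose vaccine 307/672 = 45.7%, the mRNA vaccine 133/244 = 54.5% → the mRNA vaccine
65-plus: the two-dose vaccine 12/43 = 27.9%, the mRNA vaccine 990/2507 = 39.5% → the mRNA vaccine
Overall: the two-dose vaccine 1336/2540 = 52.6%, the mRNA vaccine 1154/2798 = 41.2% → the two-dose vaccine
(The mRNA vaccine wins every age group but the two-dose vaccine wins overall — the mRNA vaccine's recipients skew toward the low-rate 65-plus group.)

the two-dose vaccine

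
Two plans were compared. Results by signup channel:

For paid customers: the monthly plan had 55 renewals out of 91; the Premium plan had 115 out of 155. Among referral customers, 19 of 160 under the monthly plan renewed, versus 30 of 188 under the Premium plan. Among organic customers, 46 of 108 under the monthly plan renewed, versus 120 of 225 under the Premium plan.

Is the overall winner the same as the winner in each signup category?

Yes

Paid: the monthly plan 55/91 = 60.4%, the Premium plan 115/155 = 74.2% → the Premium plan
Referral: the monthly plan 19/160 = 11.9%, the Premium plan 30/188 = 16.0% → the Premium plan
Organic: the monthly plan 46/108 = 42.6%, the Premium plan 120/225 = 53.3% → the Premium plan
Overall: the monthly plan 120/359 = 33.4%, the Premium plan 265/568 = 46.7% → the Premium plan
The Premium plan wins overall and in every signup group — no reversal.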